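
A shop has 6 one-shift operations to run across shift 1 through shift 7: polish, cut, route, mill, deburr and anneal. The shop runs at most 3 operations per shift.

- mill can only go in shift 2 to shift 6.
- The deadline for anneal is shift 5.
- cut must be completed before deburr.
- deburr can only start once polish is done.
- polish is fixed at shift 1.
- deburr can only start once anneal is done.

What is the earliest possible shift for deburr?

shift 2

Precedence pushes deburr to at least shift 2.
deburr at shift 2 is achievable: mill=shift 2; anneal=shift 1; cut=shift 1; route=shift 2; deburr=shift 2; polish=shift 1.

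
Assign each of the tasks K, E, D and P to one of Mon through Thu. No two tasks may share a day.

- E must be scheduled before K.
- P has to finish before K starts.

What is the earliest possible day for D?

D at Mon is achievable: K in Thu; E in Tue; D in Mon; P in Wed.

Mon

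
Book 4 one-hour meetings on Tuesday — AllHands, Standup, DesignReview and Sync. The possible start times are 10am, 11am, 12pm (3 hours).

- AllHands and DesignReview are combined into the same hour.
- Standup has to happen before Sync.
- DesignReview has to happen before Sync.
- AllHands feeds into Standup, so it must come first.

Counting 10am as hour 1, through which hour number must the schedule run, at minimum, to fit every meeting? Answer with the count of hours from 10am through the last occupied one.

The precedence chain requires at least 3 distinct hours.
3 works (last occupied hour: 12pm): for example Sync -> 12pm; AllHands -> 10am; Standup -> 11am; DesignReview -> 10am.

3 hours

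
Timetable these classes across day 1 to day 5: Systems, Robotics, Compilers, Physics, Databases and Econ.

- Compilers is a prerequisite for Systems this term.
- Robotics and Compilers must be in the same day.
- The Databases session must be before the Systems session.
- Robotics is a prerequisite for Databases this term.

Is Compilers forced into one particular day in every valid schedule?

Compilers can be day 1 (e.g. Physics=day 1, Databases=day 2, Econ=day 1, Systems=day 3, Compilers=day 1, Robotics=day 1) or day 2 (e.g. Databases in day 3, Compilers in day 2, Robotics in day 2, Physics in day 1, Systems in day 4, Econ in day 1).

No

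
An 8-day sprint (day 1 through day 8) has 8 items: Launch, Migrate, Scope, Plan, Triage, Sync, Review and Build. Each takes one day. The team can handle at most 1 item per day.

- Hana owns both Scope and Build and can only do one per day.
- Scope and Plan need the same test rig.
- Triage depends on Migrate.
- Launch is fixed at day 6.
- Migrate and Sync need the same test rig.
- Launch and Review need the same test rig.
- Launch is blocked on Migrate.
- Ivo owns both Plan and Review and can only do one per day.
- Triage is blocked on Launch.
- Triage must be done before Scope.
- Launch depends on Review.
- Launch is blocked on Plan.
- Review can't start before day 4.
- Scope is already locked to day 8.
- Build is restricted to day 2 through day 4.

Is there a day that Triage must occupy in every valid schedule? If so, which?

day 7

Launch is fixed at day 6 and must come before Triage, so Triage is at least day 7.
Scope is fixed at day 8 and must come after Triage, so Triage is at most day 7.
So Triage must be day 7.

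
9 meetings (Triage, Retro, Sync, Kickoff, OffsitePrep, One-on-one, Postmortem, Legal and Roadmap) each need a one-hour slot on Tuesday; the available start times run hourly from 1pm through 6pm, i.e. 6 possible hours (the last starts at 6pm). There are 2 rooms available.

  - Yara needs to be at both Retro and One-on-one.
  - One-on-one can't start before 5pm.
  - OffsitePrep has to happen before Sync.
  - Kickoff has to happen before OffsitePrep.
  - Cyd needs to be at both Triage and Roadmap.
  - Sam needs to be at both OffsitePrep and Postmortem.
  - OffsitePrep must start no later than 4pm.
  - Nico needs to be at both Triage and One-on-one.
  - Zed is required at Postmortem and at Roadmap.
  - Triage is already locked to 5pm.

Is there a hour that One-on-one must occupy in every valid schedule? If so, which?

One-on-one's window is 5pm–6pm.
Triage is fixed at 5pm, and One-on-one can't share a hour with Triage.
So One-on-one must be 6pm.

6pm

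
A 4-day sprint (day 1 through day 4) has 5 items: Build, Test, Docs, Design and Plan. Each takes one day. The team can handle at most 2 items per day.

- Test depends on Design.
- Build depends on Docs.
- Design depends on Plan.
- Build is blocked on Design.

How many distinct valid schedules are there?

Splitting on Build: it can be day 3 (4), day 4 (12). Listing each branch's schedules as (Test, Docs, Design, Plan) by day number:
Build=day 3: (3,1,2,1) (3,2,2,1) (4,1,2,1) (4,2,2,1) — 4.
Build=day 4: (3,1,2,1) (3,2,2,1) (3,3,2,1) (4,1,2,1) (4,1,3,1) (4,1,3,2) (4,2,2,1) (4,2,3,1) (4,2,3,2) (4,3,2,1) (4,3,3,1) (4,3,3,2) — 12.
Summing: 4 + 12 = 16.

16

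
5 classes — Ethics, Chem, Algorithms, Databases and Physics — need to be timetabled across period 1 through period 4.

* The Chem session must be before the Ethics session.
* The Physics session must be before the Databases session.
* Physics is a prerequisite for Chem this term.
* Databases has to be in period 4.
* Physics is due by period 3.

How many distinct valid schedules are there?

Splitting on Ethics: it can be period 3 (4), period 4 (12). Listing each branch's schedules as (Chem, Algorithms, Databases, Physics) by period number:
Ethics=period 3: (2,1,4,1) (2,2,4,1) (2,3,4,1) (2,4,4,1) — 4.
Ethics=period 4: (2,1,4,1) (2,2,4,1) (2,3,4,1) (2,4,4,1) (3,1,4,1) (3,1,4,2) (3,2,4,1) (3,2,4,2) (3,3,4,1) (3,3,4,2) (3,4,4,1) (3,4,4,2) — 12.
Summing: 4 + 12 = 16.

16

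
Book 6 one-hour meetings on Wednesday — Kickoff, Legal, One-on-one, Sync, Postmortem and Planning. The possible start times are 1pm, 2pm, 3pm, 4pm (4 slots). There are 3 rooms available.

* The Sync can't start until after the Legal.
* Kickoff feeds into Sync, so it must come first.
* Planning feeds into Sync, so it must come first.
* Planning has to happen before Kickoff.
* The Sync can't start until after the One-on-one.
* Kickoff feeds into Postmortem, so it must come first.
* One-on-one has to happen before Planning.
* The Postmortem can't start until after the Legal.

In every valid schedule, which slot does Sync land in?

Precedence pushes Sync to at least 4pm.
So Sync is pinned to 4pm.

4pm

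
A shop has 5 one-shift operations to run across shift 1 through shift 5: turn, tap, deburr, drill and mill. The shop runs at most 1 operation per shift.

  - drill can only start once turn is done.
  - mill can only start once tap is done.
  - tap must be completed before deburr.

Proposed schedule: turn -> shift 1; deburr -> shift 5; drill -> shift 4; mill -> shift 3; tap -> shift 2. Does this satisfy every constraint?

Valid

The shop runs at most 1 operation per shift — holds.
mill can only start once tap is done — holds.
tap must be completed before deburr — holds.
drill can only start once turn is done — holds.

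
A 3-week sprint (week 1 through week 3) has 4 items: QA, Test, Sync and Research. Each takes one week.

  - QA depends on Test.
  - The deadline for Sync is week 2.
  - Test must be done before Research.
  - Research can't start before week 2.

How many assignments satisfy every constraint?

Splitting on QA: it can be week 2 (4), week 3 (6). Listing each branch's schedules as (Test, Sync, Research) by week number:
QA=week 2: (1,1,2) (1,1,3) (1,2,2) (1,2,3) — 4.
QA=week 3: (1,1,2) (1,1,3) (1,2,2) (1,2,3) (2,1,3) (2,2,3) — 6.
Summing: 4 + 6 = 10.

10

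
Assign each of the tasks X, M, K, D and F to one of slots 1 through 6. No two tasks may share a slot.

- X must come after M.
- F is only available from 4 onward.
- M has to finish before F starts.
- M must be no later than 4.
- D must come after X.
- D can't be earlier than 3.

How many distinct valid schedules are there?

60

Splitting on X: it can be 2 (18), 3 (24), 4 (12), 5 (6). Listing each branch's schedules as (M, K, D, F):
X=2: (1,3,4,5) (1,3,4,6) (1,3,5,4) (1,3,5,6) (1,3,6,4) (1,3,6,5) (1,4,3,5) (1,4,3,6) (1,4,5,6) (1,4,6,5) (1,5,3,4) (1,5,3,6) (1,5,4,6) (1,5,6,4) (1,6,3,4) (1,6,3,5) (1,6,4,5) (1,6,5,4) — 18.
X=3: (1,2,4,5) (1,2,4,6) (1,2,5,4) (1,2,5,6) (1,2,6,4) (1,2,6,5) (1,4,5,6) (1,4,6,5) (1,5,4,6) (1,5,6,4) (1,6,4,5) (1,6,5,4) (2,1,4,5) (2,1,4,6) (2,1,5,4) (2,1,5,6) (2,1,6,4) (2,1,6,5) (2,4,5,6) (2,4,6,5) (2,5,4,6) (2,5,6,4) (2,6,4,5) (2,6,5,4) — 24.
X=4: (1,2,5,6) (1,2,6,5) (1,3,5,6) (1,3,6,5) (2,1,5,6) (2,1,6,5) (2,3,5,6) (2,3,6,5) (3,1,5,6) (3,1,6,5) (3,2,5,6) (3,2,6,5) — 12.
X=5: (1,2,6,4) (1,3,6,4) (2,1,6,4) (2,3,6,4) (3,1,6,4) (3,2,6,4) — 6.
Summing: 18 + 24 + 12 + 6 = 60.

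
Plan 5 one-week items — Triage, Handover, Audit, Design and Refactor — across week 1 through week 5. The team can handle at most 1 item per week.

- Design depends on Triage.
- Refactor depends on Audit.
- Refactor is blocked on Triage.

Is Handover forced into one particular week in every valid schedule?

Handover can be week 1 (e.g. Design=week 5, Refactor=week 4, Handover=week 1, Triage=week 2, Audit=week 3) or week 2 (e.g. Triage -> week 1; Design -> week 5; Handover -> week 2; Refactor -> week 4; Audit -> week 3).

No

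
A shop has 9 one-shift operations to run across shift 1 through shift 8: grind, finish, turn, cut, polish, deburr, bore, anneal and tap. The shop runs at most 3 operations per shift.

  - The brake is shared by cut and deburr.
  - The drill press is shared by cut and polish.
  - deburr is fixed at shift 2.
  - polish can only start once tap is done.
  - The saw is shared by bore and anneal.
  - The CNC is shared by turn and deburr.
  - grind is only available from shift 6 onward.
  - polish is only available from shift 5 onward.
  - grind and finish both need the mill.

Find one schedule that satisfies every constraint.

turn in shift 1; finish in shift 1; polish in shift 5; anneal in shift 3; tap in shift 1; deburr in shift 2; bore in shift 2; cut in shift 3; grind in shift 6

Checking: tap(shift 1) before polish(shift 5); turn(shift 1) != deburr(shift 2); grind(shift 6) != finish(shift 1); cut(shift 3) != deburr(shift 2); cut(shift 3) != polish(shift 5); bore(shift 2) != anneal(shift 3); polish=shift 5 in [shift 5,shift 8]; grind=shift 6 in [shift 6,shift 8]; deburr=shift 2 in [shift 2,shift 2]; max 3 per shift (cap 3).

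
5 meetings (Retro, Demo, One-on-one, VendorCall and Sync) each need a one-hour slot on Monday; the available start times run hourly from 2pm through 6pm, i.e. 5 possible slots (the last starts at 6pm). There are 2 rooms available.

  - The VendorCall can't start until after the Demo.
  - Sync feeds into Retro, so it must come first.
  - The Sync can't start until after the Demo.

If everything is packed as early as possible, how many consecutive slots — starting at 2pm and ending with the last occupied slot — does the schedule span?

The precedence chain requires at least 3 distinct slots.
With at most 2 per slot and 5 meetings, at least 3 slots are needed.
3 works (last occupied slot: 4pm): for example VendorCall -> 3pm; Demo -> 2pm; One-on-one -> 2pm; Retro -> 4pm; Sync -> 3pm.

3 slots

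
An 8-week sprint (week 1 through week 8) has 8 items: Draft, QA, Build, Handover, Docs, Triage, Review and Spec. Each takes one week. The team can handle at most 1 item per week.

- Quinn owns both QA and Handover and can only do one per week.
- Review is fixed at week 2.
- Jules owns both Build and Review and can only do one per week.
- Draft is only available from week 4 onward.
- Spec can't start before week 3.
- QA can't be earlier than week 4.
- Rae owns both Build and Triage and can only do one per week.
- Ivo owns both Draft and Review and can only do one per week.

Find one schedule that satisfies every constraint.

QA in week 5, Review in week 2, Spec in week 3, Docs in week 7, Draft in week 4, Build in week 1, Handover in week 6, Triage in week 8

Checking: Build(week 1) != Review(week 2); QA(week 5) != Handover(week 6); Build(week 1) != Triage(week 8); Draft(week 4) != Review(week 2); Spec=week 3 in [week 3,week 8]; Review=week 2 in [week 2,week 2]; QA=week 5 in [week 4,week 8]; Draft=week 4 in [week 4,week 8]; max 1 per week (cap 1).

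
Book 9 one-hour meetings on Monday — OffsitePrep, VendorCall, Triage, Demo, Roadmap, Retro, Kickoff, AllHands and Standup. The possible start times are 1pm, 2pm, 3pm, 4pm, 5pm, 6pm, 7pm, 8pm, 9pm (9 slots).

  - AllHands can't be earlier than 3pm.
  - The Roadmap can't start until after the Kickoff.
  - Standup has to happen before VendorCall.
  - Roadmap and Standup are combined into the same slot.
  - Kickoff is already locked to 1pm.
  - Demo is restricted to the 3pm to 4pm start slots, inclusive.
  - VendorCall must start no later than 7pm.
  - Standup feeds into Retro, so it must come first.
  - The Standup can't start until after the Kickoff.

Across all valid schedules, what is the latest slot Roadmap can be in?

6pm

Precedence pushes Roadmap to at least 2pm; Roadmap must be in the same slot as Standup, which can't be after 6pm, so Roadmap is at most 6pm.
Roadmap at 6pm is achievable: Triage -> 1pm; Standup -> 6pm; Kickoff -> 1pm; AllHands -> 3pm; OffsitePrep -> 1pm; Retro -> 7pm; VendorCall -> 7pm; Demo -> 3pm; Roadmap -> 6pm.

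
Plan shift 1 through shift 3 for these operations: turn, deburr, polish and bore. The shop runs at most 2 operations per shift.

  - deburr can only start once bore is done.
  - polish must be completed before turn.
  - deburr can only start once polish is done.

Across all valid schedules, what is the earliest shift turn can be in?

Precedence pushes turn to at least shift 2.
turn at shift 2 is achievable: polish in shift 1; deburr in shift 2; turn in shift 2; bore in shift 1.

shift 2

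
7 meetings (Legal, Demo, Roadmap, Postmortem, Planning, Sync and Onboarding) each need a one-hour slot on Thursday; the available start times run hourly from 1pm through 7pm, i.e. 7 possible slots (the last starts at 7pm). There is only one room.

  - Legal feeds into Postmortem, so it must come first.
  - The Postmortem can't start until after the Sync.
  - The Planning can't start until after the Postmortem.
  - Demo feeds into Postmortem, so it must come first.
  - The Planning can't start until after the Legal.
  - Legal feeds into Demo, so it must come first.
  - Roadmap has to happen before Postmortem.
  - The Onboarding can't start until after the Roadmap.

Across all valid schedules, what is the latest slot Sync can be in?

Downstream work caps Sync at 5pm.
Sync at 5pm is achievable: Legal -> 1pm; Planning -> 7pm; Demo -> 2pm; Roadmap -> 3pm; Sync -> 5pm; Postmortem -> 6pm; Onboarding -> 4pm.

5pm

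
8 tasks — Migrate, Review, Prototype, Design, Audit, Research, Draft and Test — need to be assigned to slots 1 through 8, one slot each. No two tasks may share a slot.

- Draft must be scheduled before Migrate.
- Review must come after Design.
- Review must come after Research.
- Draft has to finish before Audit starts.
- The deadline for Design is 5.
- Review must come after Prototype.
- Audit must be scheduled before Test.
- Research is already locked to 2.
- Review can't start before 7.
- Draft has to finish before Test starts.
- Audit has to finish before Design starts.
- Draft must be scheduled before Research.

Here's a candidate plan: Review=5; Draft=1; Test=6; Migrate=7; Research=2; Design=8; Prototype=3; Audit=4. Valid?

Research is already locked to 2 — holds.
Draft has to finish before Test starts — holds.
Audit must be scheduled before Test — holds.
No two tasks may share a slot — holds.
Review must come after Design — violated.
Review must come after Research — holds.
Audit has to finish before Design starts — holds.
Draft must be scheduled before Migrate — holds.
The deadline for Design is 5 — violated.
Draft must be scheduled before Research — holds.
Review can't start before 7 — violated.
Draft has to finish before Audit starts — holds.
Review must come after Prototype — holds.

Invalid. Review must come after Design.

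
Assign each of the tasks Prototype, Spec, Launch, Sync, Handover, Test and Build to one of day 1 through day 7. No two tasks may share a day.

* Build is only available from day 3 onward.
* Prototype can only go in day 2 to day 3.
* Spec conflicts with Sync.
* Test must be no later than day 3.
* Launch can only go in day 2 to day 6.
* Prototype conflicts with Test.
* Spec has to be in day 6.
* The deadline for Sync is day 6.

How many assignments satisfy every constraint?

Splitting on Prototype: it can be day 2 (18), day 3 (16). Listing each branch's schedules as (Spec, Launch, Sync, Handover, Test, Build) by day number:
Prototype=day 2: (6,3,4,5,1,7) (6,3,4,7,1,5) (6,3,5,4,1,7) (6,3,5,7,1,4) (6,4,1,5,3,7) (6,4,1,7,3,5) (6,4,3,5,1,7) (6,4,3,7,1,5) (6,4,5,1,3,7) (6,4,5,3,1,7) (6,4,5,7,1,3) (6,5,1,4,3,7) (6,5,1,7,3,4) (6,5,3,4,1,7) (6,5,3,7,1,4) (6,5,4,1,3,7) (6,5,4,3,1,7) (6,5,4,7,1,3) — 18.
Prototype=day 3: (6,2,4,5,1,7) (6,2,4,7,1,5) (6,2,5,4,1,7) (6,2,5,7,1,4) (6,4,1,5,2,7) (6,4,1,7,2,5) (6,4,2,5,1,7) (6,4,2,7,1,5) (6,4,5,1,2,7) (6,4,5,2,1,7) (6,5,1,4,2,7) (6,5,1,7,2,4) (6,5,2,4,1,7) (6,5,2,7,1,4) (6,5,4,1,2,7) (6,5,4,2,1,7) — 16.
Summing: 18 + 16 = 34.

34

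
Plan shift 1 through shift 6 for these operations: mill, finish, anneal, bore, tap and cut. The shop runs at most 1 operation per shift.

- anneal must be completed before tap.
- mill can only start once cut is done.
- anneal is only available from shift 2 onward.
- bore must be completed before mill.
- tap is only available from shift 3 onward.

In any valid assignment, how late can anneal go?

Anneal is available from shift 2; downstream work caps anneal at shift 5.
anneal at shift 5 is achievable: tap=shift 6; mill=shift 3; bore=shift 1; finish=shift 4; anneal=shift 5; cut=shift 2.

shift 5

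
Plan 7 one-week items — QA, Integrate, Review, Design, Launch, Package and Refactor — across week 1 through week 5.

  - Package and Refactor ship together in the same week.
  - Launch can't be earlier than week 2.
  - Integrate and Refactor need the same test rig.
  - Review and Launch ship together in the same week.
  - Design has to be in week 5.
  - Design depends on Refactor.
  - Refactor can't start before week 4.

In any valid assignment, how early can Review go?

week 2

Review must be in the same week as Launch, which can't be before week 2, so Review is at least week 2.
Review at week 2 is achievable: Review -> week 2, QA -> week 1, Package -> week 4, Launch -> week 2, Integrate -> week 1, Refactor -> week 4, Design -> week 5.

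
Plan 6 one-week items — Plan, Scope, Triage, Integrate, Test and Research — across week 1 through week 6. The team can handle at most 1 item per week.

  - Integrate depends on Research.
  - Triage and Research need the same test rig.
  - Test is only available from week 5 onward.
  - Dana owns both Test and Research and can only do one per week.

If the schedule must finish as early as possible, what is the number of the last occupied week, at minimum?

6

The precedence chain requires at least 2 distinct weeks.
With at most 1 per week and 6 tasks, at least 6 weeks are needed.
Test can't be placed before week 5, so the schedule must run through at least week 5.
6 works (last occupied week: week 6): for example Triage -> week 6; Test -> week 5; Research -> week 1; Plan -> week 3; Scope -> week 4; Integrate -> week 2.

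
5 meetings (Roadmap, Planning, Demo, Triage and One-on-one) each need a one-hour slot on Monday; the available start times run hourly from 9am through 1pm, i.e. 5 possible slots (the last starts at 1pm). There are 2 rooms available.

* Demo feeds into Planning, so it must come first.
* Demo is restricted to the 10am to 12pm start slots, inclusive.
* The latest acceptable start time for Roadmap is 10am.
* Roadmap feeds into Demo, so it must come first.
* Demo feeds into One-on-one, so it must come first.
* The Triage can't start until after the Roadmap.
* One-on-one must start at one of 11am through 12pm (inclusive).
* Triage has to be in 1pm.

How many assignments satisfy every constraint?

Splitting on Roadmap: it can be 9am (8), 10am (2). Listing each branch's schedules as (Planning, Demo, Triage, One-on-one):
Roadmap=9am: (11am,10am,1pm,11am) (11am,10am,1pm,12pm) (12pm,10am,1pm,11am) (12pm,10am,1pm,12pm) (12pm,11am,1pm,12pm) (1pm,10am,1pm,11am) (1pm,10am,1pm,12pm) (1pm,11am,1pm,12pm) — 8.
Roadmap=10am: (12pm,11am,1pm,12pm) (1pm,11am,1pm,12pm) — 2.
Summing: 8 + 2 = 10.

10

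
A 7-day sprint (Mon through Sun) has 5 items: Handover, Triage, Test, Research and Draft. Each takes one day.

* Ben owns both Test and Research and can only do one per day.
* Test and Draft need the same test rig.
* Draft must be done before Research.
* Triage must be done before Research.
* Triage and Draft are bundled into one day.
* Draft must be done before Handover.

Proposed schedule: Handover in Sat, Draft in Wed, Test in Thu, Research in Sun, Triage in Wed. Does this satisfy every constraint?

Test and Draft need the same test rig — holds.
Triage must be done before Research — holds.
Ben owns both Test and Research and can only do one per day — holds.
Draft must be done before Handover — holds.
Triage and Draft are bundled into one day — holds.
Draft must be done before Research — holds.

Valid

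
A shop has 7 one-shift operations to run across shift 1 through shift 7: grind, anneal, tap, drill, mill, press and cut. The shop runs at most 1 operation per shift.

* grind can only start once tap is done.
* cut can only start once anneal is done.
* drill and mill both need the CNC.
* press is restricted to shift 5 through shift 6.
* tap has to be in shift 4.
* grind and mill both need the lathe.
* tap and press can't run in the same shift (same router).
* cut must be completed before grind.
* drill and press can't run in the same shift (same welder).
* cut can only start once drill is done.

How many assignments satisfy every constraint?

20

Splitting on grind: it can be shift 5 (2), shift 6 (2), shift 7 (16). Listing each branch's schedules as (anneal, tap, drill, mill, press, cut) by shift number:
grind=shift 5: (1,4,2,7,6,3) (2,4,1,7,6,3) — 2.
grind=shift 6: (1,4,2,7,5,3) (2,4,1,7,5,3) — 2.
grind=shift 7: (1,4,2,3,5,6) (1,4,2,3,6,5) (1,4,2,5,6,3) (1,4,2,6,5,3) (1,4,3,2,5,6) (1,4,3,2,6,5) (2,4,1,3,5,6) (2,4,1,3,6,5) (2,4,1,5,6,3) (2,4,1,6,5,3) (2,4,3,1,5,6) (2,4,3,1,6,5) (3,4,1,2,5,6) (3,4,1,2,6,5) (3,4,2,1,5,6) (3,4,2,1,6,5) — 16.
Summing: 2 + 2 + 16 = 20.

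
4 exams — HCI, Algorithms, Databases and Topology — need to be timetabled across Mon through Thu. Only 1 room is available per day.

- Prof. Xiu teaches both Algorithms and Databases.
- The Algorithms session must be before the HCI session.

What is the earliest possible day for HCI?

Precedence pushes HCI to at least Tue.
HCI at Tue is achievable: HCI=Tue; Databases=Wed; Algorithms=Mon; Topology=Thu.

Tue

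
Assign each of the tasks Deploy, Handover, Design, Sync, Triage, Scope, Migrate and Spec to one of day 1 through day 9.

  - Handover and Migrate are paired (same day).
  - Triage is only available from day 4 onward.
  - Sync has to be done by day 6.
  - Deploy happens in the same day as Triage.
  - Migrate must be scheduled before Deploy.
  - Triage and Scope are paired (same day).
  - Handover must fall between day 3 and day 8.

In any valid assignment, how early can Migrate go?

Migrate must be in the same day as Handover, which can't be before day 3, so Migrate is at least day 3; downstream work caps Migrate at day 8.
Migrate at day 3 is achievable: Scope -> day 4, Triage -> day 4, Sync -> day 1, Handover -> day 3, Design -> day 1, Deploy -> day 4, Migrate -> day 3, Spec -> day 1.

day 3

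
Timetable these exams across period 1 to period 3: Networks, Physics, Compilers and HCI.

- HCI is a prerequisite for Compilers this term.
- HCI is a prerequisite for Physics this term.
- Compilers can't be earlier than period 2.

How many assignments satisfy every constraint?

15

Splitting on Networks: it can be period 1 (5), period 2 (5), period 3 (5). Listing each branch's schedules as (Physics, Compilers, HCI) by period number:
Networks=period 1: (2,2,1) (2,3,1) (3,2,1) (3,3,1) (3,3,2) — 5.
Networks=period 2: (2,2,1) (2,3,1) (3,2,1) (3,3,1) (3,3,2) — 5.
Networks=period 3: (2,2,1) (2,3,1) (3,2,1) (3,3,1) (3,3,2) — 5.
Summing: 5 + 5 + 5 = 15.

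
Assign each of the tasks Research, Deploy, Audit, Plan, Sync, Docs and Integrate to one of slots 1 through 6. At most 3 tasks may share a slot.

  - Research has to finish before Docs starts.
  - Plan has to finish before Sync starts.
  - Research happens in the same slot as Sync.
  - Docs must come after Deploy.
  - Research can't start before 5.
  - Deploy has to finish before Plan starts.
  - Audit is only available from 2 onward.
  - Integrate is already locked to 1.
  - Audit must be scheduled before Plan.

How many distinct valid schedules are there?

8

Splitting on Deploy: it can be 1 (3), 2 (3), 3 (2). Listing each branch's schedules as (Research, Audit, Plan, Sync, Docs, Integrate):
Deploy=1: (5,2,3,5,6,1) (5,2,4,5,6,1) (5,3,4,5,6,1) — 3.
Deploy=2: (5,2,3,5,6,1) (5,2,4,5,6,1) (5,3,4,5,6,1) — 3.
Deploy=3: (5,2,4,5,6,1) (5,3,4,5,6,1) — 2.
Summing: 3 + 3 + 2 = 8.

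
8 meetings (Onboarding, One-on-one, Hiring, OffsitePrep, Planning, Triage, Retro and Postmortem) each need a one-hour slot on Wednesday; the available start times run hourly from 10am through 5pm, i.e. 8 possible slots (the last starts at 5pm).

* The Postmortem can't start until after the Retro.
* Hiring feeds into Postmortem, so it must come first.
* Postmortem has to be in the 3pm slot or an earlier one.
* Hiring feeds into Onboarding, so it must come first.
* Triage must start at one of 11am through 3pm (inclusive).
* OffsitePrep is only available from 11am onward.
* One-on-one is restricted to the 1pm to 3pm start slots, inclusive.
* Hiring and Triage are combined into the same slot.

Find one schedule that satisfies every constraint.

Hiring=11am; One-on-one=1pm; Triage=11am; Postmortem=12pm; OffsitePrep=11am; Retro=10am; Planning=10am; Onboarding=12pm

Checking: Hiring(11am) before Onboarding(12pm); Retro(10am) before Postmortem(12pm); Hiring(11am) before Postmortem(12pm); Hiring = Triage = 11am; Postmortem=12pm in [10am,3pm]; Triage=11am in [11am,3pm]; One-on-one=1pm in [1pm,3pm]; OffsitePrep=11am in [11am,5pm].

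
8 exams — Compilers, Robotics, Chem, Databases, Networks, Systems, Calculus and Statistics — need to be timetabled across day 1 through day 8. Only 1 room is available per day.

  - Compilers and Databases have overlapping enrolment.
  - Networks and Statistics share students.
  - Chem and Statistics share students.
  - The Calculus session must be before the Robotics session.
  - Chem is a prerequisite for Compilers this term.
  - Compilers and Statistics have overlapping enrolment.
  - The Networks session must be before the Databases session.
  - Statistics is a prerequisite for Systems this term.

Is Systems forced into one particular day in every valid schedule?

Systems can be day 2 (e.g. Statistics in day 1; Robotics in day 6; Networks in day 7; Calculus in day 5; Chem in day 3; Databases in day 8; Systems in day 2; Compilers in day 4) or day 3 (e.g. Chem -> day 1; Compilers -> day 4; Networks -> day 7; Systems -> day 3; Databases -> day 8; Statistics -> day 2; Robotics -> day 6; Calculus -> day 5).

No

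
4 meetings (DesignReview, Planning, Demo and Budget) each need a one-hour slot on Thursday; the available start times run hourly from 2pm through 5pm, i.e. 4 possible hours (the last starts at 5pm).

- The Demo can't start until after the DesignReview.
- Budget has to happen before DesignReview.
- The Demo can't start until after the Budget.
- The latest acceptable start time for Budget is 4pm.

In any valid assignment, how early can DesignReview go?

Precedence pushes DesignReview to at least 3pm; downstream work caps DesignReview at 4pm.
DesignReview at 3pm is achievable: Planning in 2pm; DesignReview in 3pm; Budget in 2pm; Demo in 4pm.

3pm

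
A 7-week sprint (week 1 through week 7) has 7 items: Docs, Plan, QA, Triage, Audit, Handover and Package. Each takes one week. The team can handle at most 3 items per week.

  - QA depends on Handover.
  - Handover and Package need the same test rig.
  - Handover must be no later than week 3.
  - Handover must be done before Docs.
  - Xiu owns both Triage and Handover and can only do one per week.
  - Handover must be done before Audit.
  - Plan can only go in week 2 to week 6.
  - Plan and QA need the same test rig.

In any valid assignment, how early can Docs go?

week 2

Precedence pushes Docs to at least week 2.
Docs at week 2 is achievable: Triage -> week 3, Package -> week 3, Handover -> week 1, Plan -> week 2, QA -> week 3, Docs -> week 2, Audit -> week 2.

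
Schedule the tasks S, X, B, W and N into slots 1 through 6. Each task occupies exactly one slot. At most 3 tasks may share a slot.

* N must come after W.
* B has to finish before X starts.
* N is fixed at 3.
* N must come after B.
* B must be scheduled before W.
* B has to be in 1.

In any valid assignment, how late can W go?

2

Precedence pushes W to at least 2; downstream work caps W at 2.
W at 2 is achievable: S -> 1; B -> 1; N -> 3; X -> 2; W -> 2.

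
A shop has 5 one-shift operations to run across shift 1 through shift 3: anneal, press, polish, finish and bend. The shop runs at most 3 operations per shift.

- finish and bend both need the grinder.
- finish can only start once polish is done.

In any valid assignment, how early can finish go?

Precedence pushes finish to at least shift 2.
finish at shift 2 is achievable: anneal -> shift 1; polish -> shift 1; finish -> shift 2; bend -> shift 3; press -> shift 1.

shift 2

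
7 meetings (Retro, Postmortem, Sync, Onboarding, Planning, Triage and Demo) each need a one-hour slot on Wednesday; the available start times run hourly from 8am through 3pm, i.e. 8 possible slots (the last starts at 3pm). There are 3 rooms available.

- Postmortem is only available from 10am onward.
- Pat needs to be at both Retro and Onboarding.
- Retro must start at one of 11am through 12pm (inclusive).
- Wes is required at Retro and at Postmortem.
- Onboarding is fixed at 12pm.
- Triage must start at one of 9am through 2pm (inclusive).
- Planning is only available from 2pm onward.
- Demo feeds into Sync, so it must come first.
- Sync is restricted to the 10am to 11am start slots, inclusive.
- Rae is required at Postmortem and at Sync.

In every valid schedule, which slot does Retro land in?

11am

Retro's window is 11am–12pm.
Onboarding is fixed at 12pm, and Retro can't share a slot with Onboarding.
So Retro must be 11am.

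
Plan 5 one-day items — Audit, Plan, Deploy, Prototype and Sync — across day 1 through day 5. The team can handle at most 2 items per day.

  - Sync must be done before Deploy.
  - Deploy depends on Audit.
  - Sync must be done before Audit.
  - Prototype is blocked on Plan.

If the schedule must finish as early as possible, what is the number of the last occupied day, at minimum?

3

The precedence chain requires at least 3 distinct days.
With at most 2 per day and 5 work items, at least 3 days are needed.
3 works (last occupied day: day 3): for example Plan=day 1, Deploy=day 3, Prototype=day 2, Sync=day 1, Audit=day 2.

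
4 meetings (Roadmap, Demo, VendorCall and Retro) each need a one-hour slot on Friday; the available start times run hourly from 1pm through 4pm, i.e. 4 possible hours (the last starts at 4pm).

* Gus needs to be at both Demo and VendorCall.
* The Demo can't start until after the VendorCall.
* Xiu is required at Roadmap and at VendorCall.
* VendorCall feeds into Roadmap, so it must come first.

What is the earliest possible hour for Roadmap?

2pm

Precedence pushes Roadmap to at least 2pm.
Roadmap at 2pm is achievable: Roadmap in 2pm; VendorCall in 1pm; Retro in 1pm; Demo in 2pm.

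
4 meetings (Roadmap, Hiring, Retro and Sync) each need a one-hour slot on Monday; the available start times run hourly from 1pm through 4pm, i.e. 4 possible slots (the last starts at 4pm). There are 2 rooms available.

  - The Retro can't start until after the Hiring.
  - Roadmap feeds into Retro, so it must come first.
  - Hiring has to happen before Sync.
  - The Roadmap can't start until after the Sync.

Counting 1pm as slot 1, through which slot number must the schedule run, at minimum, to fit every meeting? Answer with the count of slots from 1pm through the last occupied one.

The precedence chain requires at least 4 distinct slots.
With at most 2 per slot and 4 meetings, at least 2 slots are needed.
4 works (last occupied slot: 4pm): for example Hiring=1pm, Roadmap=3pm, Retro=4pm, Sync=2pm.

4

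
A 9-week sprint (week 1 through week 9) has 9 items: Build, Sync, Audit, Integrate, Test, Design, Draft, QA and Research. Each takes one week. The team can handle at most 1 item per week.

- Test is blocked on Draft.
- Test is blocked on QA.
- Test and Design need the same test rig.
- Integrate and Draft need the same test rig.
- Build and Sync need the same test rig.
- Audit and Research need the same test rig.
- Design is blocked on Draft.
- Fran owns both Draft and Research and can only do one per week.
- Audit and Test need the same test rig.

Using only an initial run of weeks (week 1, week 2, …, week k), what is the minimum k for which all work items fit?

9

The precedence chain requires at least 2 distinct weeks.
With at most 1 per week and 9 work items, at least 9 weeks are needed.
9 works (last occupied week: week 9): for example QA in week 2; Audit in week 7; Sync in week 6; Research in week 9; Draft in week 1; Design in week 4; Test in week 3; Integrate in week 8; Build in week 5.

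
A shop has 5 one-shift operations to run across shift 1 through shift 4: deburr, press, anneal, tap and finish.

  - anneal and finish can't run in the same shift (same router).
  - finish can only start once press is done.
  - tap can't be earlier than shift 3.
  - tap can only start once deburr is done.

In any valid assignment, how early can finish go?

Precedence pushes finish to at least shift 2.
finish at shift 2 is achievable: anneal=shift 1, finish=shift 2, deburr=shift 1, press=shift 1, tap=shift 3.

shift 2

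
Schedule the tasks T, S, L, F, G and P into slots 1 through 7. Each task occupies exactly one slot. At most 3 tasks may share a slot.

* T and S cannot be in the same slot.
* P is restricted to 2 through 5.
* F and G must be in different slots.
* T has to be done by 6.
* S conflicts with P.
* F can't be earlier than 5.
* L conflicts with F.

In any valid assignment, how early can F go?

F is available from 5.
F at 5 is achievable: F in 5, S in 3, L in 1, G in 1, T in 1, P in 2.

5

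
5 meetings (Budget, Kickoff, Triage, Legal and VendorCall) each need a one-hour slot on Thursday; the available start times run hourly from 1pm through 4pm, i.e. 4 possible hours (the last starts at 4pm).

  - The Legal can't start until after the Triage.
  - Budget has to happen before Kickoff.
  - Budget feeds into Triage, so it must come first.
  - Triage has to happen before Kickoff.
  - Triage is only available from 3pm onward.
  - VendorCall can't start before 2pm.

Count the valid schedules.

Splitting on Budget: it can be 1pm (3), 2pm (3). Listing each branch's schedules as (Kickoff, Triage, Legal, VendorCall):
Budget=1pm: (4pm,3pm,4pm,2pm) (4pm,3pm,4pm,3pm) (4pm,3pm,4pm,4pm) — 3.
Budget=2pm: (4pm,3pm,4pm,2pm) (4pm,3pm,4pm,3pm) (4pm,3pm,4pm,4pm) — 3.
Summing: 3 + 3 = 6.

6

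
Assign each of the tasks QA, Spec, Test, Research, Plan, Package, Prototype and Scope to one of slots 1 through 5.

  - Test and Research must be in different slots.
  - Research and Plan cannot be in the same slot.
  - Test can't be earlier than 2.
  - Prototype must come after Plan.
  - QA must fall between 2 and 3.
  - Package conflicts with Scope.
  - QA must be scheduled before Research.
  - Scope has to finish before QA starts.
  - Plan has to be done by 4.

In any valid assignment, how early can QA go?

2

QA is available from 2; QA's own window allows nothing later than 3.
QA at 2 is achievable: Plan in 1; Prototype in 2; Test in 2; Research in 3; Spec in 1; Package in 2; QA in 2; Scope in 1.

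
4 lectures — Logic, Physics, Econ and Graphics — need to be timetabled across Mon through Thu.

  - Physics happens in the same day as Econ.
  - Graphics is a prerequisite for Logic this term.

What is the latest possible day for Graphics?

Downstream work caps Graphics at Wed.
Graphics at Wed is achievable: Econ=Mon, Graphics=Wed, Physics=Mon, Logic=Thu.

Wed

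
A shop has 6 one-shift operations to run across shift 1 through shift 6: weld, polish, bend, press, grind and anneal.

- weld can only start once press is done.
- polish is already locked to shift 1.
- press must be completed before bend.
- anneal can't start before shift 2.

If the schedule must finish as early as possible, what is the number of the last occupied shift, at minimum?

shift 2

The precedence chain requires at least 2 distinct shifts.
2 works (last occupied shift: shift 2): for example grind -> shift 1; bend -> shift 2; polish -> shift 1; anneal -> shift 2; weld -> shift 2; press -> shift 1.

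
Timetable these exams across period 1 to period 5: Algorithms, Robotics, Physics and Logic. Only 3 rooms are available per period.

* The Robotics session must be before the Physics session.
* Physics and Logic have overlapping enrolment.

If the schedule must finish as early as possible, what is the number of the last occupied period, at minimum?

The precedence chain requires at least 2 distinct periods.
With at most 3 per period and 4 exams, at least 2 periods are needed.
2 works (last occupied period: period 2): for example Physics -> period 2, Robotics -> period 1, Logic -> period 1, Algorithms -> period 1.

period 2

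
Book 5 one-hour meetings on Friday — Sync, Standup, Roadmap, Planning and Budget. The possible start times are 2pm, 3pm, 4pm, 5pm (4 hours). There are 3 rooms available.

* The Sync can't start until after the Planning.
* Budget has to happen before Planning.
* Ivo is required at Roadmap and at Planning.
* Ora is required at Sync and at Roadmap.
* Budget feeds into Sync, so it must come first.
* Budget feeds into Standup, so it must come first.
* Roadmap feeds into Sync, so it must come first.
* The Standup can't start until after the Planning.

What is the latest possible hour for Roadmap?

4pm

Downstream work caps Roadmap at 4pm.
Roadmap at 4pm is achievable: Roadmap=4pm, Budget=2pm, Standup=4pm, Planning=3pm, Sync=5pm.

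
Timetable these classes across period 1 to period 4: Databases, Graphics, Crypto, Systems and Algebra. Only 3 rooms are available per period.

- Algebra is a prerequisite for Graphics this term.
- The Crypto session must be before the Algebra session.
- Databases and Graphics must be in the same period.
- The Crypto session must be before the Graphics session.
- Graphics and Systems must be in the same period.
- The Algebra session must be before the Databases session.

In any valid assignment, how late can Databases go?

Precedence pushes Databases to at least period 3.
Databases at period 4 is achievable: Algebra=period 2; Crypto=period 1; Databases=period 4; Graphics=period 4; Systems=period 4.

period 4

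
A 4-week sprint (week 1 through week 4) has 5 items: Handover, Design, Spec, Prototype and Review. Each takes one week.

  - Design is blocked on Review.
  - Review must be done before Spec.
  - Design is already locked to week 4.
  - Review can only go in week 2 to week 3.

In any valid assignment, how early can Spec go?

Precedence pushes Spec to at least week 3.
Spec at week 3 is achievable: Spec in week 3, Handover in week 1, Design in week 4, Review in week 2, Prototype in week 1.

week 3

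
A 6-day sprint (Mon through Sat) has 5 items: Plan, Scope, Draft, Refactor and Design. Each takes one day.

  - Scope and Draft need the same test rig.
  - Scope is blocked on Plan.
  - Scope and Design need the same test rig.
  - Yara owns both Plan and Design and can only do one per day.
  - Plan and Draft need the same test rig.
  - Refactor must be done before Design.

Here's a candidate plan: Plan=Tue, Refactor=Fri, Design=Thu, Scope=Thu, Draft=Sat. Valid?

No — it violates: Scope and Design need the same test rig

Yara owns both Plan and Design and can only do one per day — holds.
Scope and Design need the same test rig — violated.
Scope and Draft need the same test rig — holds.
Plan and Draft need the same test rig — holds.
Refactor must be done before Design — violated.
Scope is blocked on Plan — holds.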